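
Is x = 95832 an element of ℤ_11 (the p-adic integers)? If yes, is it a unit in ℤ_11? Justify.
x ∈ ℤ_11 but not a unit; v_11(x) = 3 > 0

ℤ_11 = {x ∈ ℚ_11 : v_11(x) ≥ 0} and ℤ_11^× = {x ∈ ℤ_11 : v_11(x) = 0}. Here v_11(95832) = v_11(num) − v_11(den) = 3; compare against these criteria.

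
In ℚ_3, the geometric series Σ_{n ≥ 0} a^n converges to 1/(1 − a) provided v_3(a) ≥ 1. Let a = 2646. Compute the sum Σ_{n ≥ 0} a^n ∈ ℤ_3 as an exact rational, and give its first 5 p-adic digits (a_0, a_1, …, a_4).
Σ a^n = 1/(1 − a) = -1/2645;  first 5 digits = (1, 0, 0, 2, 2)

v_3(a) = 3 ≥ 1, so the series converges in ℤ_3 to 1/(1 − a) = 1/(1 − 2646) = -1/2645. Expand this rational in ℤ_3: compute digits iteratively via d_i = x_i mod 3, x_{i+1} = (x_i − d_i)/3. The first 5 digits are (1, 0, 0, 2, 2).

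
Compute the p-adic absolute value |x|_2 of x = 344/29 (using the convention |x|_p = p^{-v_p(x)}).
|344/29|_2 = 1/8

Step 1 — compute v_2(x) by factoring powers of 2 out of the numerator and denominator: v_2(344/29) = 3. Step 2 — apply |x|_p = p^{-v_p(x)} = 2^{-3} = 1/8.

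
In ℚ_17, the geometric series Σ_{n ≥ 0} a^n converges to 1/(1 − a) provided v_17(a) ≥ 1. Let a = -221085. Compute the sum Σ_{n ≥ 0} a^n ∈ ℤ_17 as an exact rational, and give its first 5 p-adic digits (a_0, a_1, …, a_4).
Σ a^n = 1/(1 − a) = 1/221086;  first 5 digits = (1, 0, 0, 6, 14)

v_17(a) = 3 ≥ 1, so the series converges in ℤ_17 to 1/(1 − a) = 1/(1 − (-221085)) = 1/221086. Expand this rational in ℤ_17: compute digits iteratively via d_i = x_i mod 17, x_{i+1} = (x_i − d_i)/17. The first 5 digits are (1, 0, 0, 6, 14).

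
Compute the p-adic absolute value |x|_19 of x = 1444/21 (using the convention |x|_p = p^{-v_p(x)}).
|1444/21|_19 = 1/361

Step 1 — compute v_19(x) by factoring powers of 19 out of the numerator and denominator: v_19(1444/21) = 2. Step 2 — apply |x|_p = p^{-v_p(x)} = 19^{-2} = 1/361.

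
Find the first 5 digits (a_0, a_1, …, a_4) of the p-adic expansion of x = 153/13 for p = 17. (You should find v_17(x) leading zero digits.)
(a_0, …, a_4) = (0, 2, 13, 11, 15)

v_17(153/13) = 1, so a_0 = ... = a_0 = 0. Factor out: x = 17^1 · u with u = 9/13 a unit in ℤ_17. Expand u iteratively via a_{v+i} = u_i mod 17, u_{i+1} = (u_i − a_{v+i})/17:
  u_0 = 9/13;  a_1 = 2;  u_1 = (u_0 − 2)/17 = -1/13
  u_1 = -1/13;  a_2 = 13;  u_2 = (u_1 − 13)/17 = -10/13
  u_2 = -10/13;  a_3 = 11;  u_3 = (u_2 − 11)/17 = -9/13
  u_3 = -9/13;  a_4 = 15;  u_4 = (u_3 − 15)/17 = -12/13
Digits: (0, 2, 13, 11, 15).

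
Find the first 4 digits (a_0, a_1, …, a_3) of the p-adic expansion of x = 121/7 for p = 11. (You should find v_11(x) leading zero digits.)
(a_0, …, a_3) = (0, 0, 8, 4)

v_11(121/7) = 2, so a_0 = ... = a_1 = 0. Factor out: x = 11^2 · u with u = 1/7 a unit in ℤ_11. Expand u iteratively via a_{v+i} = u_i mod 11, u_{i+1} = (u_i − a_{v+i})/11:
  u_0 = 1/7;  a_2 = 8;  u_1 = (u_0 − 8)/11 = -5/7
  u_1 = -5/7;  a_3 = 4;  u_2 = (u_1 − 4)/11 = -3/7
Digits: (0, 0, 8, 4).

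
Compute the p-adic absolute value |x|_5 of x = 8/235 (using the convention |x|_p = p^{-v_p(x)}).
|8/235|_5 = 5

Step 1 — compute v_5(x) by factoring powers of 5 out of the numerator and denominator: v_5(8/235) = -1. Step 2 — apply |x|_p = p^{-v_p(x)} = 5^{1} = 5.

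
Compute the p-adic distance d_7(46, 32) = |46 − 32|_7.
d_7(46, 32) = 1/7

Step 1 — x − y = 46 − 32 = 14. Step 2 — v_7(14) = 1 (factor: 14 = (7^1 · 2); the sign does not affect v_p). Step 3 — |x − y|_7 = 7^{-1} = 1/7.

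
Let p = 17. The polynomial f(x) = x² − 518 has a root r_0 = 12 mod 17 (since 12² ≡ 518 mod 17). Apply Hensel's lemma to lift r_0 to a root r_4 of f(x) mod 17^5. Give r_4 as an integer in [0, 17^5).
r_4 = 772645 (mod 1419857)

Hensel's recurrence: r_{i+1} = r_i − f(r_i)·(f′(r_i))^{-1} mod 17^{i+2}, with f′(x) = 2x. Iterate:
  r_0 = 12 (mod 17)
  r_1 = 148 (mod 289)
  r_2 = 1304 (mod 4913)
  r_3 = 20956 (mod 83521)
  r_4 = 772645 (mod 1419857)
Final: r_4 = 772645, and one checks f(r_4) ≡ 0 mod 17^5.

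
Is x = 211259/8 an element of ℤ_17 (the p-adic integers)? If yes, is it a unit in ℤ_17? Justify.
x ∈ ℤ_17 but not a unit; v_17(x) = 3 > 0

ℤ_17 = {x ∈ ℚ_17 : v_17(x) ≥ 0} and ℤ_17^× = {x ∈ ℤ_17 : v_17(x) = 0}. Here v_17(211259/8) = v_17(num) − v_17(den) = 3; compare against these criteria.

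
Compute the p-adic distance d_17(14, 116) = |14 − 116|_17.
d_17(14, 116) = 1/17

Step 1 — x − y = 14 − 116 = -102. Step 2 — v_17(-102) = 1 (factor: -102 = −(17^1 · 6); the sign does not affect v_p). Step 3 — |x − y|_17 = 17^{-1} = 1/17.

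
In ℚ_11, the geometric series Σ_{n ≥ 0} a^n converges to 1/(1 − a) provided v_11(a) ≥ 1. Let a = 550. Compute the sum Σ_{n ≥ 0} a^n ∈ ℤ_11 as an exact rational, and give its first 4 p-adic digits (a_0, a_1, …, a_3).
Σ a^n = 1/(1 − a) = -1/549;  first 4 digits = (1, 6, 7, 3)

v_11(a) = 1 ≥ 1, so the series converges in ℤ_11 to 1/(1 − a) = 1/(1 − 550) = -1/549. Expand this rational in ℤ_11: compute digits iteratively via d_i = x_i mod 11, x_{i+1} = (x_i − d_i)/11. The first 4 digits are (1, 6, 7, 3).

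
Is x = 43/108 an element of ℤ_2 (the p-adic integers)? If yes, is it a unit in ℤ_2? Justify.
x ∉ ℤ_2 (v_2(x) = -2 < 0)

ℤ_2 = {x ∈ ℚ_2 : v_2(x) ≥ 0} and ℤ_2^× = {x ∈ ℤ_2 : v_2(x) = 0}. Here v_2(43/108) = v_2(num) − v_2(den) = -2; compare against these criteria.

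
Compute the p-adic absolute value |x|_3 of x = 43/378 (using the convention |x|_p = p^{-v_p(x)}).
|43/378|_3 = 27

Step 1 — compute v_3(x) by factoring powers of 3 out of the numerator and denominator: v_3(43/378) = -3. Step 2 — apply |x|_p = p^{-v_p(x)} = 3^{3} = 27.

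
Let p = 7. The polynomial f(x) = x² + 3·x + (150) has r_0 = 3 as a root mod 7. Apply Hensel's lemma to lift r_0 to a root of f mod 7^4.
r_3 = 458 (mod 2401)

Hensel: r_{i+1} = r_i − f(r_i)·(f′(r_i))^{-1} mod 7^{i+2}, f′(x) = 2x + 3. Iterate:
  r_0 = 3 (mod 7)
  r_1 = 17 (mod 49)
  r_2 = 115 (mod 343)
  r_3 = 458 (mod 2401)
Final: r = 458 satisfies f(r) ≡ 0 mod 7^4.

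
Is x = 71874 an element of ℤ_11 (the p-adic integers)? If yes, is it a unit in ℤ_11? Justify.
x ∈ ℤ_11 but not a unit; v_11(x) = 3 > 0

ℤ_11 = {x ∈ ℚ_11 : v_11(x) ≥ 0} and ℤ_11^× = {x ∈ ℤ_11 : v_11(x) = 0}. Here v_11(71874) = v_11(num) − v_11(den) = 3; compare against these criteria.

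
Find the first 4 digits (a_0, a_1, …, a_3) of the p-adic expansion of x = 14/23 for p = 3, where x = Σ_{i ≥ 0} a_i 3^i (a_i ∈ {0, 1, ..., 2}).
(a_0, …, a_3) = (1, 0, 1, 2)

v_3(14/23) = 0 (numerator and denominator both coprime to 3), so x ∈ ℤ_3^×. Compute digits iteratively via a_i = x_i mod 3, x_{i+1} = (x_i − a_i)/3, with x_0 = x:
  x_0 = 14/23;  a_0 = 1;  x_1 = (x_0 − 1)/3 = -3/23
  x_1 = -3/23;  a_1 = 0;  x_2 = (x_1 − 0)/3 = -1/23
  x_2 = -1/23;  a_2 = 1;  x_3 = (x_2 − 1)/3 = -8/23
  x_3 = -8/23;  a_3 = 2;  x_4 = (x_3 − 2)/3 = -18/23
Digits: (1, 0, 1, 2).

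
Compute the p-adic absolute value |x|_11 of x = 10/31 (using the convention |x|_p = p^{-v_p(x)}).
|10/31|_11 = 1

Step 1 — compute v_11(x) by factoring powers of 11 out of the numerator and denominator: v_11(10/31) = 0. Step 2 — apply |x|_p = p^{-v_p(x)} = 11^{0} = 1.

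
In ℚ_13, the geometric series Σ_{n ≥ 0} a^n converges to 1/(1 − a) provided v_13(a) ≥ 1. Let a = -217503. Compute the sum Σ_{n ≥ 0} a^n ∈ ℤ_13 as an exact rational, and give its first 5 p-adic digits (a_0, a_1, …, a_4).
Σ a^n = 1/(1 − a) = 1/217504;  first 5 digits = (1, 0, 0, 5, 5)

v_13(a) = 3 ≥ 1, so the series converges in ℤ_13 to 1/(1 − a) = 1/(1 − (-217503)) = 1/217504. Expand this rational in ℤ_13: compute digits iteratively via d_i = x_i mod 13, x_{i+1} = (x_i − d_i)/13. The first 5 digits are (1, 0, 0, 5, 5).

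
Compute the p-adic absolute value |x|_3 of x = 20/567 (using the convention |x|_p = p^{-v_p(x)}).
|20/567|_3 = 81

Step 1 — compute v_3(x) by factoring powers of 3 out of the numerator and denominator: v_3(20/567) = -4. Step 2 — apply |x|_p = p^{-v_p(x)} = 3^{4} = 81.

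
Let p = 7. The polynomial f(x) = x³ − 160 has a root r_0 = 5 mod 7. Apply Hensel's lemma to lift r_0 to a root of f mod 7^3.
r_2 = 110 (mod 343)

Hensel: r_{i+1} = r_i − f(r_i)/f′(r_i) mod 7^{i+2}, where f′(x) = 3x². Iterate:
  r_0 = 5 (mod 7)
  r_1 = 12 (mod 49)
  r_2 = 110 (mod 343)
Final: r = 110 with f(r) ≡ 0 mod 7^3.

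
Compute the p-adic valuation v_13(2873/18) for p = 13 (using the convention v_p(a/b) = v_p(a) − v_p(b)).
v_13(2873/18) = 2

Factor powers of 13 from the numerator and denominator of the reduced fraction: 2873 = 13^2 · 17 and 18 = 13^0 · 18. Apply v_p(a/b) = v_p(a) − v_p(b): v_13(2873/18) = 2 − 0 = 2.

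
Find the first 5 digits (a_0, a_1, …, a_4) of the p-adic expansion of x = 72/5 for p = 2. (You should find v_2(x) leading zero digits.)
(a_0, …, a_4) = (0, 0, 0, 1, 0)

v_2(72/5) = 3, so a_0 = ... = a_2 = 0. Factor out: x = 2^3 · u with u = 9/5 a unit in ℤ_2. Expand u iteratively via a_{v+i} = u_i mod 2, u_{i+1} = (u_i − a_{v+i})/2:
  u_0 = 9/5;  a_3 = 1;  u_1 = (u_0 − 1)/2 = 2/5
  u_1 = 2/5;  a_4 = 0;  u_2 = (u_1 − 0)/2 = 1/5
Digits: (0, 0, 0, 1, 0).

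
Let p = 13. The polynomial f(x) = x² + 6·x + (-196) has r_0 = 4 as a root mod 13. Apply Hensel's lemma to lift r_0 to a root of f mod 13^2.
r_1 = 160 (mod 169)

Hensel: r_{i+1} = r_i − f(r_i)·(f′(r_i))^{-1} mod 13^{i+2}, f′(x) = 2x + 6. Iterate:
  r_0 = 4 (mod 13)
  r_1 = 160 (mod 169)
Final: r = 160 satisfies f(r) ≡ 0 mod 13^2.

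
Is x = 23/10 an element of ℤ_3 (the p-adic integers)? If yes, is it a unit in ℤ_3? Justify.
x ∈ ℤ_3^× (unit); v_3(x) = 0

ℤ_3 = {x ∈ ℚ_3 : v_3(x) ≥ 0} and ℤ_3^× = {x ∈ ℤ_3 : v_3(x) = 0}. Here v_3(23/10) = v_3(num) − v_3(den) = 0; compare against these criteria.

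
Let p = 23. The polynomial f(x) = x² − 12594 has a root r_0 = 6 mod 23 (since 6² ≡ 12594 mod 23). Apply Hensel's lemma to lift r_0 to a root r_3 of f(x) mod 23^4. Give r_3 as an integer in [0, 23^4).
r_3 = 183293 (mod 279841)

Hensel's recurrence: r_{i+1} = r_i − f(r_i)·(f′(r_i))^{-1} mod 23^{i+2}, with f′(x) = 2x. Iterate:
  r_0 = 6 (mod 23)
  r_1 = 259 (mod 529)
  r_2 = 788 (mod 12167)
  r_3 = 183293 (mod 279841)
Final: r_3 = 183293, and one checks f(r_3) ≡ 0 mod 23^4.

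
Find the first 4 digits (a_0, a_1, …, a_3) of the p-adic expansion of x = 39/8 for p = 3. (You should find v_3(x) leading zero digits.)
(a_0, …, a_3) = (0, 2, 1, 0)

v_3(39/8) = 1, so a_0 = ... = a_0 = 0. Factor out: x = 3^1 · u with u = 13/8 a unit in ℤ_3. Expand u iteratively via a_{v+i} = u_i mod 3, u_{i+1} = (u_i − a_{v+i})/3:
  u_0 = 13/8;  a_1 = 2;  u_1 = (u_0 − 2)/3 = -1/8
  u_1 = -1/8;  a_2 = 1;  u_2 = (u_1 − 1)/3 = -3/8
  u_2 = -3/8;  a_3 = 0;  u_3 = (u_2 − 0)/3 = -1/8
Digits: (0, 2, 1, 0).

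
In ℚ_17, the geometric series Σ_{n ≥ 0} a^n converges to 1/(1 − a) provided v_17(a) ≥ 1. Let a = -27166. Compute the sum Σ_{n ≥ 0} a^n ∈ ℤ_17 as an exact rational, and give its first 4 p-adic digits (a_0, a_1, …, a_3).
Σ a^n = 1/(1 − a) = 1/27167;  first 4 digits = (1, 0, 8, 11)

v_17(a) = 2 ≥ 1, so the series converges in ℤ_17 to 1/(1 − a) = 1/(1 − (-27166)) = 1/27167. Expand this rational in ℤ_17: compute digits iteratively via d_i = x_i mod 17, x_{i+1} = (x_i − d_i)/17. The first 4 digits are (1, 0, 8, 11).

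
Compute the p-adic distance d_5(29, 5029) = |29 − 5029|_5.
d_5(29, 5029) = 1/625

Step 1 — x − y = 29 − 5029 = -5000. Step 2 — v_5(-5000) = 4 (factor: -5000 = −(5^4 · 8); the sign does not affect v_p). Step 3 — |x − y|_5 = 5^{-4} = 1/625.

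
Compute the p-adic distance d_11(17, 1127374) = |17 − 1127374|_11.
d_11(17, 1127374) = 1/161051

Step 1 — x − y = 17 − 1127374 = -1127357. Step 2 — v_11(-1127357) = 5 (factor: -1127357 = −(11^5 · 7); the sign does not affect v_p). Step 3 — |x − y|_11 = 11^{-5} = 1/161051.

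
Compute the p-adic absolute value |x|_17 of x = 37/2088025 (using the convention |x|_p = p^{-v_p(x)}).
|37/2088025|_17 = 83521

Step 1 — compute v_17(x) by factoring powers of 17 out of the numerator and denominator: v_17(37/2088025) = -4. Step 2 — apply |x|_p = p^{-v_p(x)} = 17^{4} = 83521.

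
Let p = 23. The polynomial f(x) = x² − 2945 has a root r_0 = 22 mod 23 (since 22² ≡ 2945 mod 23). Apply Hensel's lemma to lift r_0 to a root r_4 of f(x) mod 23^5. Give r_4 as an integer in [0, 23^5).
r_4 = 23390 (mod 6436343)

Hensel's recurrence: r_{i+1} = r_i − f(r_i)·(f′(r_i))^{-1} mod 23^{i+2}, with f′(x) = 2x. Iterate:
  r_0 = 22 (mod 23)
  r_1 = 114 (mod 529)
  r_2 = 11223 (mod 12167)
  r_3 = 23390 (mod 279841)
  r_4 = 23390 (mod 6436343)
Final: r_4 = 23390, and one checks f(r_4) ≡ 0 mod 23^5.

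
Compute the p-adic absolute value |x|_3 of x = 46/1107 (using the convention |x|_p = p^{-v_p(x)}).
|46/1107|_3 = 27

Step 1 — compute v_3(x) by factoring powers of 3 out of the numerator and denominator: v_3(46/1107) = -3. Step 2 — apply |x|_p = p^{-v_p(x)} = 3^{3} = 27.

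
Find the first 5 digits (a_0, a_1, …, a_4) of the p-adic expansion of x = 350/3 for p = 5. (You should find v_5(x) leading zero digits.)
(a_0, …, a_4) = (0, 0, 3, 2, 3)

v_5(350/3) = 2, so a_0 = ... = a_1 = 0. Factor out: x = 5^2 · u with u = 14/3 a unit in ℤ_5. Expand u iteratively via a_{v+i} = u_i mod 5, u_{i+1} = (u_i − a_{v+i})/5:
  u_0 = 14/3;  a_2 = 3;  u_1 = (u_0 − 3)/5 = 1/3
  u_1 = 1/3;  a_3 = 2;  u_2 = (u_1 − 2)/5 = -1/3
  u_2 = -1/3;  a_4 = 3;  u_3 = (u_2 − 3)/5 = -2/3
Digits: (0, 0, 3, 2, 3).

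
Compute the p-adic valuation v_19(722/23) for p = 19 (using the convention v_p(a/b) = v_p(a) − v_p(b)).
v_19(722/23) = 2

Factor powers of 19 from the numerator and denominator of the reduced fraction: 722 = 19^2 · 2 and 23 = 19^0 · 23. Apply v_p(a/b) = v_p(a) − v_p(b): v_19(722/23) = 2 − 0 = 2.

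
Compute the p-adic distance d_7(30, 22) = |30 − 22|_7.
d_7(30, 22) = 1

Step 1 — x − y = 30 − 22 = 8. Step 2 — v_7(8) = 0 (factor: 8 = (7^0 · 8); the sign does not affect v_p). Step 3 — |x − y|_7 = 7^{0} = 1.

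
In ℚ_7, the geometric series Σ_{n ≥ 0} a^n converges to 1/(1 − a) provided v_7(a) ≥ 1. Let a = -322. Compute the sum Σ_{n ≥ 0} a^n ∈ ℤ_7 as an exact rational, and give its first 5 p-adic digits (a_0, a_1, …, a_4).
Σ a^n = 1/(1 − a) = 1/323;  first 5 digits = (1, 3, 2, 6, 1)

v_7(a) = 1 ≥ 1, so the series converges in ℤ_7 to 1/(1 − a) = 1/(1 − (-322)) = 1/323. Expand this rational in ℤ_7: compute digits iteratively via d_i = x_i mod 7, x_{i+1} = (x_i − d_i)/7. The first 5 digits are (1, 3, 2, 6, 1).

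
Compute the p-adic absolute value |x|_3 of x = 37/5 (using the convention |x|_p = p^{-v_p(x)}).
|37/5|_3 = 1

Step 1 — compute v_3(x) by factoring powers of 3 out of the numerator and denominator: v_3(37/5) = 0. Step 2 — apply |x|_p = p^{-v_p(x)} = 3^{0} = 1.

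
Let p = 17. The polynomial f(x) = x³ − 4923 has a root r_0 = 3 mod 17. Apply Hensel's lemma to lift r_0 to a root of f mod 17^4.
r_3 = 81297 (mod 83521)

Hensel: r_{i+1} = r_i − f(r_i)/f′(r_i) mod 17^{i+2}, where f′(x) = 3x². Iterate:
  r_0 = 3 (mod 17)
  r_1 = 88 (mod 289)
  r_2 = 2689 (mod 4913)
  r_3 = 81297 (mod 83521)
Final: r = 81297 with f(r) ≡ 0 mod 17^4.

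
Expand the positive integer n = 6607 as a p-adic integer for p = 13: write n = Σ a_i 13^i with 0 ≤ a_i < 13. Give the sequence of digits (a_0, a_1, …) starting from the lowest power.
(a_0, a_1, …) = (3, 1, 0, 3)

Repeated division by 13 gives the digits low-to-high: 6607 = 3 + 1·13^1 + 3·13^3. Digit sequence: (3, 1, 0, 3).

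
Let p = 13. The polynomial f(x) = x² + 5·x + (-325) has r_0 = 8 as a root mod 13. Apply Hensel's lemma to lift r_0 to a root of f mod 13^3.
r_2 = 775 (mod 2197)

Hensel: r_{i+1} = r_i − f(r_i)·(f′(r_i))^{-1} mod 13^{i+2}, f′(x) = 2x + 5. Iterate:
  r_0 = 8 (mod 13)
  r_1 = 99 (mod 169)
  r_2 = 775 (mod 2197)
Final: r = 775 satisfies f(r) ≡ 0 mod 13^3.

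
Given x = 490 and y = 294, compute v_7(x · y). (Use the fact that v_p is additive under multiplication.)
v_7(144060) = 4

v_p(x) = 2 (factor: 490 = 7^2 · 10); v_p(y) = 2 (factor: 294 = 7^2 · 6). Additivity: v_p(xy) = v_p(x) + v_p(y) = 2 + 2 = 4. (Direct check: xy = 144060 = 7^4 · (60).)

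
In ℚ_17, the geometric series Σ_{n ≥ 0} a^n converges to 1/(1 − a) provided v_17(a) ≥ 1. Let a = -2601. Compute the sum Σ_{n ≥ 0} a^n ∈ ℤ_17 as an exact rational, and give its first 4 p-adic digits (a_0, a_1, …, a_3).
Σ a^n = 1/(1 − a) = 1/2602;  first 4 digits = (1, 0, 8, 16)

v_17(a) = 2 ≥ 1, so the series converges in ℤ_17 to 1/(1 − a) = 1/(1 − (-2601)) = 1/2602. Expand this rational in ℤ_17: compute digits iteratively via d_i = x_i mod 17, x_{i+1} = (x_i − d_i)/17. The first 4 digits are (1, 0, 8, 16).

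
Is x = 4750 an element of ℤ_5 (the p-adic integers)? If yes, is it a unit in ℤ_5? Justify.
x ∈ ℤ_5 but not a unit; v_5(x) = 3 > 0

ℤ_5 = {x ∈ ℚ_5 : v_5(x) ≥ 0} and ℤ_5^× = {x ∈ ℤ_5 : v_5(x) = 0}. Here v_5(4750) = v_5(num) − v_5(den) = 3; compare against these criteria.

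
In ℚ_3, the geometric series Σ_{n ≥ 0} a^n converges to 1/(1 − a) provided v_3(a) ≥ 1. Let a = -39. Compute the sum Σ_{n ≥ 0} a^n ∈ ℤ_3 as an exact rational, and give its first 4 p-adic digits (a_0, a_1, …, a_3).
Σ a^n = 1/(1 − a) = 1/40;  first 4 digits = (1, 2, 2, 2)

v_3(a) = 1 ≥ 1, so the series converges in ℤ_3 to 1/(1 − a) = 1/(1 − (-39)) = 1/40. Expand this rational in ℤ_3: compute digits iteratively via d_i = x_i mod 3, x_{i+1} = (x_i − d_i)/3. The first 4 digits are (1, 2, 2, 2).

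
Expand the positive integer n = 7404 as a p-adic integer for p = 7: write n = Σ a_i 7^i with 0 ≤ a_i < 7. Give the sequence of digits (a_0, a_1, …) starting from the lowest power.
(a_0, a_1, …) = (5, 0, 4, 0, 3)

Repeated division by 7 gives the digits low-to-high: 7404 = 5 + 4·7^2 + 3·7^4. Digit sequence: (5, 0, 4, 0, 3).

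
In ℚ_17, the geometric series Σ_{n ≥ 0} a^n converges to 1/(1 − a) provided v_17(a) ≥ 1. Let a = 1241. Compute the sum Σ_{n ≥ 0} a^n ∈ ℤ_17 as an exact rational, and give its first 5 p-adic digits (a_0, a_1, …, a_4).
Σ a^n = 1/(1 − a) = -1/1240;  first 5 digits = (1, 5, 12, 13, 15)

v_17(a) = 1 ≥ 1, so the series converges in ℤ_17 to 1/(1 − a) = 1/(1 − 1241) = -1/1240. Expand this rational in ℤ_17: compute digits iteratively via d_i = x_i mod 17, x_{i+1} = (x_i − d_i)/17. The first 5 digits are (1, 5, 12, 13, 15).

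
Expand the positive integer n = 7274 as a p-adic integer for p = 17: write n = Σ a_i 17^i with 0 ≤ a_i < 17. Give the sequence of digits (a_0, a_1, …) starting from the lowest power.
(a_0, a_1, …) = (15, 2, 8, 1)

Repeated division by 17 gives the digits low-to-high: 7274 = 15 + 2·17^1 + 8·17^2 + 1·17^3. Digit sequence: (15, 2, 8, 1).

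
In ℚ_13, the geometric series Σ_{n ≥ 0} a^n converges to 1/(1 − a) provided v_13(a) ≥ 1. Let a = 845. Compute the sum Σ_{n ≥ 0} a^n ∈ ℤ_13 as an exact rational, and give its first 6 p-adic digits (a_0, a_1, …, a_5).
Σ a^n = 1/(1 − a) = -1/844;  first 6 digits = (1, 0, 5, 0, 12, 1)

v_13(a) = 2 ≥ 1, so the series converges in ℤ_13 to 1/(1 − a) = 1/(1 − 845) = -1/844. Expand this rational in ℤ_13: compute digits iteratively via d_i = x_i mod 13, x_{i+1} = (x_i − d_i)/13. The first 6 digits are (1, 0, 5, 0, 12, 1).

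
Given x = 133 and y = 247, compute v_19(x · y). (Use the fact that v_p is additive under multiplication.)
v_19(32851) = 2

v_p(x) = 1 (factor: 133 = 19^1 · 7); v_p(y) = 1 (factor: 247 = 19^1 · 13). Additivity: v_p(xy) = v_p(x) + v_p(y) = 1 + 1 = 2. (Direct check: xy = 32851 = 19^2 · (91).)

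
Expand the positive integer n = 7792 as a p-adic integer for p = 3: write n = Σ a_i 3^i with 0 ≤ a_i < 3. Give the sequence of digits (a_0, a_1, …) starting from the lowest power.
(a_0, a_1, …) = (1, 2, 1, 0, 0, 2, 1, 0, 1)

Repeated division by 3 gives the digits low-to-high: 7792 = 1 + 2·3^1 + 1·3^2 + 2·3^5 + 1·3^6 + 1·3^8. Digit sequence: (1, 2, 1, 0, 0, 2, 1, 0, 1).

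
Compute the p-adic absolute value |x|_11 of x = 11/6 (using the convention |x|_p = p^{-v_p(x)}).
|11/6|_11 = 1/11

Step 1 — compute v_11(x) by factoring powers of 11 out of the numerator and denominator: v_11(11/6) = 1. Step 2 — apply |x|_p = p^{-v_p(x)} = 11^{-1} = 1/11.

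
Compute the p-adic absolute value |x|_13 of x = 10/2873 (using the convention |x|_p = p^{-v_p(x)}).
|10/2873|_13 = 169

Step 1 — compute v_13(x) by factoring powers of 13 out of the numerator and denominator: v_13(10/2873) = -2. Step 2 — apply |x|_p = p^{-v_p(x)} = 13^{2} = 169.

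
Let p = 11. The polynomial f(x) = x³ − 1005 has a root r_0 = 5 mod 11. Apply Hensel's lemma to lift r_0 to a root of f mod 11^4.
r_3 = 6462 (mod 14641)

Hensel: r_{i+1} = r_i − f(r_i)/f′(r_i) mod 11^{i+2}, where f′(x) = 3x². Iterate:
  r_0 = 5 (mod 11)
  r_1 = 49 (mod 121)
  r_2 = 1138 (mod 1331)
  r_3 = 6462 (mod 14641)
Final: r = 6462 with f(r) ≡ 0 mod 11^4.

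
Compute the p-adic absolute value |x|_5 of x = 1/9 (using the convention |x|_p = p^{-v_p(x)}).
|1/9|_5 = 1

Step 1 — compute v_5(x) by factoring powers of 5 out of the numerator and denominator: v_5(1/9) = 0. Step 2 — apply |x|_p = p^{-v_p(x)} = 5^{0} = 1.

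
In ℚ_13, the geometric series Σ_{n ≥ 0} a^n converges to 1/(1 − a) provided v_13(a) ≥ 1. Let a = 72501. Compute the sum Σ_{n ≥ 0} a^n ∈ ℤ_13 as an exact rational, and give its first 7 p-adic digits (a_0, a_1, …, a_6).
Σ a^n = 1/(1 − a) = -1/72500;  first 7 digits = (1, 0, 0, 7, 2, 0, 10)

v_13(a) = 3 ≥ 1, so the series converges in ℤ_13 to 1/(1 − a) = 1/(1 − 72501) = -1/72500. Expand this rational in ℤ_13: compute digits iteratively via d_i = x_i mod 13, x_{i+1} = (x_i − d_i)/13. The first 7 digits are (1, 0, 0, 7, 2, 0, 10).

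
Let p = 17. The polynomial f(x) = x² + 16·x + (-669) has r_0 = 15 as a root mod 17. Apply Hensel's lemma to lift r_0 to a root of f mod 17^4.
r_3 = 69970 (mod 83521)

Hensel: r_{i+1} = r_i − f(r_i)·(f′(r_i))^{-1} mod 17^{i+2}, f′(x) = 2x + 16. Iterate:
  r_0 = 15 (mod 17)
  r_1 = 32 (mod 289)
  r_2 = 1188 (mod 4913)
  r_3 = 69970 (mod 83521)
Final: r = 69970 satisfies f(r) ≡ 0 mod 17^4.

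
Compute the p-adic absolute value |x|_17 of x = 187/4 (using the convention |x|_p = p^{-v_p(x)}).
|187/4|_17 = 1/17

Step 1 — compute v_17(x) by factoring powers of 17 out of the numerator and denominator: v_17(187/4) = 1. Step 2 — apply |x|_p = p^{-v_p(x)} = 17^{-1} = 1/17.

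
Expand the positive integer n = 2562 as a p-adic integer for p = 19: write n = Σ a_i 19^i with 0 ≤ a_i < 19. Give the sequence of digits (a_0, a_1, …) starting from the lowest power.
(a_0, a_1, …) = (16, 1, 7)

Repeated division by 19 gives the digits low-to-high: 2562 = 16 + 1·19^1 + 7·19^2. Digit sequence: (16, 1, 7).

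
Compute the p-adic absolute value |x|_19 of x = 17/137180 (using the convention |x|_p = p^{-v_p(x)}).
|17/137180|_19 = 6859

Step 1 — compute v_19(x) by factoring powers of 19 out of the numerator and denominator: v_19(17/137180) = -3. Step 2 — apply |x|_p = p^{-v_p(x)} = 19^{3} = 6859.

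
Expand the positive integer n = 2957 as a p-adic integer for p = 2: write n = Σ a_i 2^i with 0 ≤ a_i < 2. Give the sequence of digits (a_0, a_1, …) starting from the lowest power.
(a_0, a_1, …) = (1, 0, 1, 1, 0, 0, 0, 1, 1, 1, 0, 1)

Repeated division by 2 gives the digits low-to-high: 2957 = 1 + 1·2^2 + 1·2^3 + 1·2^7 + 1·2^8 + 1·2^9 + 1·2^11. Digit sequence: (1, 0, 1, 1, 0, 0, 0, 1, 1, 1, 0, 1).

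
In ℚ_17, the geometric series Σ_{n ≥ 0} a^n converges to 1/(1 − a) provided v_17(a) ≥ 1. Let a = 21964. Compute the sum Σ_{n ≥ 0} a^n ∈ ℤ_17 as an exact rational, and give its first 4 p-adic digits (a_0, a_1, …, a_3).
Σ a^n = 1/(1 − a) = -1/21963;  first 4 digits = (1, 0, 8, 4)

v_17(a) = 2 ≥ 1, so the series converges in ℤ_17 to 1/(1 − a) = 1/(1 − 21964) = -1/21963. Expand this rational in ℤ_17: compute digits iteratively via d_i = x_i mod 17, x_{i+1} = (x_i − d_i)/17. The first 4 digits are (1, 0, 8, 4).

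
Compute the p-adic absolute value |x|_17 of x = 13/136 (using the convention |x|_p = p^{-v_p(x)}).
|13/136|_17 = 17

Step 1 — compute v_17(x) by factoring powers of 17 out of the numerator and denominator: v_17(13/136) = -1. Step 2 — apply |x|_p = p^{-v_p(x)} = 17^{1} = 17.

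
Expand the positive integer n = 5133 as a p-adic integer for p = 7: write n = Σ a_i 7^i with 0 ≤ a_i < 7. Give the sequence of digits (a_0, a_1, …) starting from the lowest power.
(a_0, a_1, …) = (2, 5, 6, 0, 2)

Repeated division by 7 gives the digits low-to-high: 5133 = 2 + 5·7^1 + 6·7^2 + 2·7^4. Digit sequence: (2, 5, 6, 0, 2).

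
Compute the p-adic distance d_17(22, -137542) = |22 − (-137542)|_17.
d_17(22, -137542) = 1/4913

Step 1 — x − y = 22 − (-137542) = 137564. Step 2 — v_17(137564) = 3 (factor: 137564 = (17^3 · 28); the sign does not affect v_p). Step 3 — |x − y|_17 = 17^{-3} = 1/4913.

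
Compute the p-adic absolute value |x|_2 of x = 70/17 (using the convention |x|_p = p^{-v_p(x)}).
|70/17|_2 = 1/2

Step 1 — compute v_2(x) by factoring powers of 2 out of the numerator and denominator: v_2(70/17) = 1. Step 2 — apply |x|_p = p^{-v_p(x)} = 2^{-1} = 1/2.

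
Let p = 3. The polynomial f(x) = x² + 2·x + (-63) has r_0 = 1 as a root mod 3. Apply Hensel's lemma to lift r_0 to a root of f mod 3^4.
r_3 = 7 (mod 81)

Hensel: r_{i+1} = r_i − f(r_i)·(f′(r_i))^{-1} mod 3^{i+2}, f′(x) = 2x + 2. Iterate:
  r_0 = 1 (mod 3)
  r_1 = 7 (mod 9)
  r_2 = 7 (mod 27)
  r_3 = 7 (mod 81)
Final: r = 7 satisfies f(r) ≡ 0 mod 3^4.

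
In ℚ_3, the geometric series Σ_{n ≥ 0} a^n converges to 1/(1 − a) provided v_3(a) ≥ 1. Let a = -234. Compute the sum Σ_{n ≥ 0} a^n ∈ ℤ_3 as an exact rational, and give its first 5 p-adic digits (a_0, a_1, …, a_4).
Σ a^n = 1/(1 − a) = 1/235;  first 5 digits = (1, 0, 1, 0, 1)

v_3(a) = 2 ≥ 1, so the series converges in ℤ_3 to 1/(1 − a) = 1/(1 − (-234)) = 1/235. Expand this rational in ℤ_3: compute digits iteratively via d_i = x_i mod 3, x_{i+1} = (x_i − d_i)/3. The first 5 digits are (1, 0, 1, 0, 1).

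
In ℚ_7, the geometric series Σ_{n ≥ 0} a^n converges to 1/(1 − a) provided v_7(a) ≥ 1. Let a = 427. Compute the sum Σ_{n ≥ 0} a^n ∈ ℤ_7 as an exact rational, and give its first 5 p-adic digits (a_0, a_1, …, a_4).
Σ a^n = 1/(1 − a) = -1/426;  first 5 digits = (1, 5, 5, 6, 2)

v_7(a) = 1 ≥ 1, so the series converges in ℤ_7 to 1/(1 − a) = 1/(1 − 427) = -1/426. Expand this rational in ℤ_7: compute digits iteratively via d_i = x_i mod 7, x_{i+1} = (x_i − d_i)/7. The first 5 digits are (1, 5, 5, 6, 2).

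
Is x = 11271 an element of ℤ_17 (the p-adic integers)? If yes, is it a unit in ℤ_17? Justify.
x ∈ ℤ_17 but not a unit; v_17(x) = 2 > 0

ℤ_17 = {x ∈ ℚ_17 : v_17(x) ≥ 0} and ℤ_17^× = {x ∈ ℤ_17 : v_17(x) = 0}. Here v_17(11271) = v_17(num) − v_17(den) = 2; compare against these criteria.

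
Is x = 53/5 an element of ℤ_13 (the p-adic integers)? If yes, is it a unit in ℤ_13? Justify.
x ∈ ℤ_13^× (unit); v_13(x) = 0

ℤ_13 = {x ∈ ℚ_13 : v_13(x) ≥ 0} and ℤ_13^× = {x ∈ ℤ_13 : v_13(x) = 0}. Here v_13(53/5) = v_13(num) − v_13(den) = 0; compare against these criteria.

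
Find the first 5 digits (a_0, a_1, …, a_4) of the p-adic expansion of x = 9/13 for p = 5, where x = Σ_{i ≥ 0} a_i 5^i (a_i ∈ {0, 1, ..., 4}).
(a_0, …, a_4) = (3, 3, 2, 1, 2)

v_5(9/13) = 0 (numerator and denominator both coprime to 5), so x ∈ ℤ_5^×. Compute digits iteratively via a_i = x_i mod 5, x_{i+1} = (x_i − a_i)/5, with x_0 = x:
  x_0 = 9/13;  a_0 = 3;  x_1 = (x_0 − 3)/5 = -6/13
  x_1 = -6/13;  a_1 = 3;  x_2 = (x_1 − 3)/5 = -9/13
  x_2 = -9/13;  a_2 = 2;  x_3 = (x_2 − 2)/5 = -7/13
  x_3 = -7/13;  a_3 = 1;  x_4 = (x_3 − 1)/5 = -4/13
  x_4 = -4/13;  a_4 = 2;  x_5 = (x_4 − 2)/5 = -6/13
Digits: (3, 3, 2, 1, 2).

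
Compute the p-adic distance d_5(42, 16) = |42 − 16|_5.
d_5(42, 16) = 1

Step 1 — x − y = 42 − 16 = 26. Step 2 — v_5(26) = 0 (factor: 26 = (5^0 · 26); the sign does not affect v_p). Step 3 — |x − y|_5 = 5^{0} = 1.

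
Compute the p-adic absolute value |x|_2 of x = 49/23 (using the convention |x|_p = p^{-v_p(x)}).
|49/23|_2 = 1

Step 1 — compute v_2(x) by factoring powers of 2 out of the numerator and denominator: v_2(49/23) = 0. Step 2 — apply |x|_p = p^{-v_p(x)} = 2^{0} = 1.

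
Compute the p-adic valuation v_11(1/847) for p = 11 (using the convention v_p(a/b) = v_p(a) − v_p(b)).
v_11(1/847) = -2

Factor powers of 11 from the numerator and denominator of the reduced fraction: 1 = 11^0 · 1 and 847 = 11^2 · 7. Apply v_p(a/b) = v_p(a) − v_p(b): v_11(1/847) = 0 − 2 = -2.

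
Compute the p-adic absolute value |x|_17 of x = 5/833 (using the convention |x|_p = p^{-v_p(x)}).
|5/833|_17 = 17

Step 1 — compute v_17(x) by factoring powers of 17 out of the numerator and denominator: v_17(5/833) = -1. Step 2 — apply |x|_p = p^{-v_p(x)} = 17^{1} = 17.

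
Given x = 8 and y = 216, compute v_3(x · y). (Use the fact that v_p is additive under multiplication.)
v_3(1728) = 3

v_p(x) = 0 (factor: 8 = 3^0 · 8); v_p(y) = 3 (factor: 216 = 3^3 · 8). Additivity: v_p(xy) = v_p(x) + v_p(y) = 0 + 3 = 3. (Direct check: xy = 1728 = 3^3 · (64).)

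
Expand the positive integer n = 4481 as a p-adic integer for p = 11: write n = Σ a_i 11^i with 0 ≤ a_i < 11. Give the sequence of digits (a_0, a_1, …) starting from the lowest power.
(a_0, a_1, …) = (4, 0, 4, 3)

Repeated division by 11 gives the digits low-to-high: 4481 = 4 + 4·11^2 + 3·11^3. Digit sequence: (4, 0, 4, 3).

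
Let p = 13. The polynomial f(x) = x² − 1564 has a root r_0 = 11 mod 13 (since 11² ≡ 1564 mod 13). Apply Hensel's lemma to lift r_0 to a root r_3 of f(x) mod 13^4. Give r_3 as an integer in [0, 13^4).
r_3 = 20057 (mod 28561)

Hensel's recurrence: r_{i+1} = r_i − f(r_i)·(f′(r_i))^{-1} mod 13^{i+2}, with f′(x) = 2x. Iterate:
  r_0 = 11 (mod 13)
  r_1 = 115 (mod 169)
  r_2 = 284 (mod 2197)
  r_3 = 20057 (mod 28561)
Final: r_3 = 20057, and one checks f(r_3) ≡ 0 mod 13^4.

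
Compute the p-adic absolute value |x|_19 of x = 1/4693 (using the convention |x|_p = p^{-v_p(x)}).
|1/4693|_19 = 361

Step 1 — compute v_19(x) by factoring powers of 19 out of the numerator and denominator: v_19(1/4693) = -2. Step 2 — apply |x|_p = p^{-v_p(x)} = 19^{2} = 361.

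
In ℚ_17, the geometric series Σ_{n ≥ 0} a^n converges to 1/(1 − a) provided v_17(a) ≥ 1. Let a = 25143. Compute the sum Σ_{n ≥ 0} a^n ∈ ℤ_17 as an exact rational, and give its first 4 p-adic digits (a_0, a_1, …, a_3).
Σ a^n = 1/(1 − a) = -1/25142;  first 4 digits = (1, 0, 2, 5)

v_17(a) = 2 ≥ 1, so the series converges in ℤ_17 to 1/(1 − a) = 1/(1 − 25143) = -1/25142. Expand this rational in ℤ_17: compute digits iteratively via d_i = x_i mod 17, x_{i+1} = (x_i − d_i)/17. The first 4 digits are (1, 0, 2, 5).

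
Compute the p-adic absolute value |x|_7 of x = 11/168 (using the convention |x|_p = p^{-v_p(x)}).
|11/168|_7 = 7

Step 1 — compute v_7(x) by factoring powers of 7 out of the numerator and denominator: v_7(11/168) = -1. Step 2 — apply |x|_p = p^{-v_p(x)} = 7^{1} = 7.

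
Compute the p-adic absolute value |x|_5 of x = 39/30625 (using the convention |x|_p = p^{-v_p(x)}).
|39/30625|_5 = 625

Step 1 — compute v_5(x) by factoring powers of 5 out of the numerator and denominator: v_5(39/30625) = -4. Step 2 — apply |x|_p = p^{-v_p(x)} = 5^{4} = 625.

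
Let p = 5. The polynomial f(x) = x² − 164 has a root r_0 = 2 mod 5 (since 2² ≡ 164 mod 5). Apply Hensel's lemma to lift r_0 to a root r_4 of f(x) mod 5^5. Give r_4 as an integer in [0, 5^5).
r_4 = 1392 (mod 3125)

Hensel's recurrence: r_{i+1} = r_i − f(r_i)·(f′(r_i))^{-1} mod 5^{i+2}, with f′(x) = 2x. Iterate:
  r_0 = 2 (mod 5)
  r_1 = 17 (mod 25)
  r_2 = 17 (mod 125)
  r_3 = 142 (mod 625)
  r_4 = 1392 (mod 3125)
Final: r_4 = 1392, and one checks f(r_4) ≡ 0 mod 5^5.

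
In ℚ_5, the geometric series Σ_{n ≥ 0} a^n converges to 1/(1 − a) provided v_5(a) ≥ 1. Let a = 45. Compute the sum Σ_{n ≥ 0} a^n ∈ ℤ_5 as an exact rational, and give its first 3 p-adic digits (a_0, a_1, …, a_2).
Σ a^n = 1/(1 − a) = -1/44;  first 3 digits = (1, 4, 2)

v_5(a) = 1 ≥ 1, so the series converges in ℤ_5 to 1/(1 − a) = 1/(1 − 45) = -1/44. Expand this rational in ℤ_5: compute digits iteratively via d_i = x_i mod 5, x_{i+1} = (x_i − d_i)/5. The first 3 digits are (1, 4, 2).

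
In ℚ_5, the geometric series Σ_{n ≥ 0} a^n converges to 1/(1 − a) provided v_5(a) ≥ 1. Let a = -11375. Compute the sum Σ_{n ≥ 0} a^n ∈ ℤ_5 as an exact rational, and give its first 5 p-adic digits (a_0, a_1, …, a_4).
Σ a^n = 1/(1 − a) = 1/11376;  first 5 digits = (1, 0, 0, 4, 1)

v_5(a) = 3 ≥ 1, so the series converges in ℤ_5 to 1/(1 − a) = 1/(1 − (-11375)) = 1/11376. Expand this rational in ℤ_5: compute digits iteratively via d_i = x_i mod 5, x_{i+1} = (x_i − d_i)/5. The first 5 digits are (1, 0, 0, 4, 1).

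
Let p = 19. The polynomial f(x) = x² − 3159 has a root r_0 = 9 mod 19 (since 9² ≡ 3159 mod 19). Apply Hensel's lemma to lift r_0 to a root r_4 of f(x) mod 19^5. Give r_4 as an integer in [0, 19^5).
r_4 = 1462952 (mod 2476099)

Hensel's recurrence: r_{i+1} = r_i − f(r_i)·(f′(r_i))^{-1} mod 19^{i+2}, with f′(x) = 2x. Iterate:
  r_0 = 9 (mod 19)
  r_1 = 180 (mod 361)
  r_2 = 1985 (mod 6859)
  r_3 = 29421 (mod 130321)
  r_4 = 1462952 (mod 2476099)
Final: r_4 = 1462952, and one checks f(r_4) ≡ 0 mod 19^5.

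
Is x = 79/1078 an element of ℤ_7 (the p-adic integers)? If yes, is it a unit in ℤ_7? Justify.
x ∉ ℤ_7 (v_7(x) = -2 < 0)

ℤ_7 = {x ∈ ℚ_7 : v_7(x) ≥ 0} and ℤ_7^× = {x ∈ ℤ_7 : v_7(x) = 0}. Here v_7(79/1078) = v_7(num) − v_7(den) = -2; compare against these criteria.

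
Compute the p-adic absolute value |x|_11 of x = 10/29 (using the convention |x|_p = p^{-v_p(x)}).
|10/29|_11 = 1

Step 1 — compute v_11(x) by factoring powers of 11 out of the numerator and denominator: v_11(10/29) = 0. Step 2 — apply |x|_p = p^{-v_p(x)} = 11^{0} = 1.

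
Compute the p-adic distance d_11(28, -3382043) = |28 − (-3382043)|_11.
d_11(28, -3382043) = 1/161051

Step 1 — x − y = 28 − (-3382043) = 3382071. Step 2 — v_11(3382071) = 5 (factor: 3382071 = (11^5 · 21); the sign does not affect v_p). Step 3 — |x − y|_11 = 11^{-5} = 1/161051.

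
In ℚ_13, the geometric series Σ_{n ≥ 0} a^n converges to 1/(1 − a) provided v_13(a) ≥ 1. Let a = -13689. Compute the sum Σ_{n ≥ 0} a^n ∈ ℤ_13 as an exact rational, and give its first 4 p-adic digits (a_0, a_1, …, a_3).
Σ a^n = 1/(1 − a) = 1/13690;  first 4 digits = (1, 0, 10, 6)

v_13(a) = 2 ≥ 1, so the series converges in ℤ_13 to 1/(1 − a) = 1/(1 − (-13689)) = 1/13690. Expand this rational in ℤ_13: compute digits iteratively via d_i = x_i mod 13, x_{i+1} = (x_i − d_i)/13. The first 4 digits are (1, 0, 10, 6).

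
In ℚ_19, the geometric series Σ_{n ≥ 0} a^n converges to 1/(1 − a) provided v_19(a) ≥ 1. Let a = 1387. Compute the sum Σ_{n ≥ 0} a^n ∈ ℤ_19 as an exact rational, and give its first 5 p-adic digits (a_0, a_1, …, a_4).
Σ a^n = 1/(1 − a) = -1/1386;  first 5 digits = (1, 16, 12, 6, 12)

v_19(a) = 1 ≥ 1, so the series converges in ℤ_19 to 1/(1 − a) = 1/(1 − 1387) = -1/1386. Expand this rational in ℤ_19: compute digits iteratively via d_i = x_i mod 19, x_{i+1} = (x_i − d_i)/19. The first 5 digits are (1, 16, 12, 6, 12).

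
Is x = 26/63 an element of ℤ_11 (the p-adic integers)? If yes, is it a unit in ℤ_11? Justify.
x ∈ ℤ_11^× (unit); v_11(x) = 0

ℤ_11 = {x ∈ ℚ_11 : v_11(x) ≥ 0} and ℤ_11^× = {x ∈ ℤ_11 : v_11(x) = 0}. Here v_11(26/63) = v_11(num) − v_11(den) = 0; compare against these criteria.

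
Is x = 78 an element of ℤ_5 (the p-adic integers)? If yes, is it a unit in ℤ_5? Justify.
x ∈ ℤ_5^× (unit); v_5(x) = 0

ℤ_5 = {x ∈ ℚ_5 : v_5(x) ≥ 0} and ℤ_5^× = {x ∈ ℤ_5 : v_5(x) = 0}. Here v_5(78) = v_5(num) − v_5(den) = 0; compare against these criteria.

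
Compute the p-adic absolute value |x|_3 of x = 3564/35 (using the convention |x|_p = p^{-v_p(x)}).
|3564/35|_3 = 1/81

Step 1 — compute v_3(x) by factoring powers of 3 out of the numerator and denominator: v_3(3564/35) = 4. Step 2 — apply |x|_p = p^{-v_p(x)} = 3^{-4} = 1/81.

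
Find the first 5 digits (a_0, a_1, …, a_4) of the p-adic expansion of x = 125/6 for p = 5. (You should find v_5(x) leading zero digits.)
(a_0, …, a_4) = (0, 0, 0, 1, 4)

v_5(125/6) = 3, so a_0 = ... = a_2 = 0. Factor out: x = 5^3 · u with u = 1/6 a unit in ℤ_5. Expand u iteratively via a_{v+i} = u_i mod 5, u_{i+1} = (u_i − a_{v+i})/5:
  u_0 = 1/6;  a_3 = 1;  u_1 = (u_0 − 1)/5 = -1/6
  u_1 = -1/6;  a_4 = 4;  u_2 = (u_1 − 4)/5 = -5/6
Digits: (0, 0, 0, 1, 4).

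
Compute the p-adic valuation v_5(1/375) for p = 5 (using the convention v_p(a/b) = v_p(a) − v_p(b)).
v_5(1/375) = -3

Factor powers of 5 from the numerator and denominator of the reduced fraction: 1 = 5^0 · 1 and 375 = 5^3 · 3. Apply v_p(a/b) = v_p(a) − v_p(b): v_5(1/375) = 0 − 3 = -3.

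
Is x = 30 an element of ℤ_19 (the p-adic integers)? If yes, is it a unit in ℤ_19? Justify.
x ∈ ℤ_19^× (unit); v_19(x) = 0

ℤ_19 = {x ∈ ℚ_19 : v_19(x) ≥ 0} and ℤ_19^× = {x ∈ ℤ_19 : v_19(x) = 0}. Here v_19(30) = v_19(num) − v_19(den) = 0; compare against these criteria.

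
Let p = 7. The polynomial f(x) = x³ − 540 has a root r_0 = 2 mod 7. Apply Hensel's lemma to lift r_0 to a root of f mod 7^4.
r_3 = 1941 (mod 2401)

Hensel: r_{i+1} = r_i − f(r_i)/f′(r_i) mod 7^{i+2}, where f′(x) = 3x². Iterate:
  r_0 = 2 (mod 7)
  r_1 = 30 (mod 49)
  r_2 = 226 (mod 343)
  r_3 = 1941 (mod 2401)
Final: r = 1941 with f(r) ≡ 0 mod 7^4.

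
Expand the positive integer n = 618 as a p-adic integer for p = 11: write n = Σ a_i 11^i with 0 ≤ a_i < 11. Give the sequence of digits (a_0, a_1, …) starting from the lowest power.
(a_0, a_1, …) = (2, 1, 5)

Repeated division by 11 gives the digits low-to-high: 618 = 2 + 1·11^1 + 5·11^2. Digit sequence: (2, 1, 5).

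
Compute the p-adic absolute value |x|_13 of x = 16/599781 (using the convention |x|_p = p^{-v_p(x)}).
|16/599781|_13 = 28561

Step 1 — compute v_13(x) by factoring powers of 13 out of the numerator and denominator: v_13(16/599781) = -4. Step 2 — apply |x|_p = p^{-v_p(x)} = 13^{4} = 28561.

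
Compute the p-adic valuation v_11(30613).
v_11(30613) = 3

v_11(n) is the largest exponent k such that 11^k divides n. Factor out: 30613 = 11^3 · 23. (Sign doesn't affect v_p.) So v_11(30613) = 3.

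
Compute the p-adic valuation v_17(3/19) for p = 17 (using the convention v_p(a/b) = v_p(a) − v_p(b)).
v_17(3/19) = 0

Factor powers of 17 from the numerator and denominator of the reduced fraction: 3 = 17^0 · 3 and 19 = 17^0 · 19. Apply v_p(a/b) = v_p(a) − v_p(b): v_17(3/19) = 0 − 0 = 0.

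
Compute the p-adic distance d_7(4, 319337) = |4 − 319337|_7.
d_7(4, 319337) = 1/16807

Step 1 — x − y = 4 − 319337 = -319333. Step 2 — v_7(-319333) = 5 (factor: -319333 = −(7^5 · 19); the sign does not affect v_p). Step 3 — |x − y|_7 = 7^{-5} = 1/16807.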